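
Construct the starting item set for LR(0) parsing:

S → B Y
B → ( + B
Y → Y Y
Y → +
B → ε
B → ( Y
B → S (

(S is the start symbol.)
First, augment the grammar with S' → S
I₀ = CLOSURE({ [S' → . S] }):
  [S' → . S] has the dot before S: add [S → . B Y]
  [S → . B Y] has the dot before B: add [B → . ( + B], [B → .], [B → . ( Y], [B → . S (]
No further items can be added.

I₀ = { [B → . ( + B], [B → . ( Y], [B → . S (], [B → .], [S → . B Y], [S' → . S] }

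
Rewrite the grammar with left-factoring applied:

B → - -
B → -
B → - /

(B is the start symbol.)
B → - B'
B' → -
B' → ε
B' → /

Left-factoring transforms A → αβ₁ | αβ₂ into A → αA' and A' → β₁ | β₂
(α is the longest common prefix among the alternatives). Repeat until
no nonterminal has two alternatives with a common prefix.

Round 1: B has alternatives sharing prefix '-'. Introduce B': B → - B'
  Add: B' → -
  Add: B' → ε
  Add: B' → /

No remaining common prefixes — done.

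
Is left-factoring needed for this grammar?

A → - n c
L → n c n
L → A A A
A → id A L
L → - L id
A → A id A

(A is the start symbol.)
Left-factoring is needed when two productions for the same non-terminal
share a common prefix on the right-hand side.

Productions for A:
  A → - n c
  A → id A L
  A → A id A
Productions for L:
  L → n c n
  L → A A A
  L → - L id

No common prefixes found.

Answer: No, left-factoring is not needed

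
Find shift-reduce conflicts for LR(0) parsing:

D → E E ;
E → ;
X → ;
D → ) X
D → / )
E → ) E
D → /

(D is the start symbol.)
Yes — I2: [D → / .] vs [D → / . )]

A shift-reduce conflict occurs when an LR(0) state has both:
  - a complete (reduce) item [A → α .] (dot at the end), and
  - a shift item [B → β . c γ] (dot before a terminal).

Augment with D' → D and build the canonical LR(0) collection (I0 = CLOSURE({[D' → . D]}), then GOTO on every symbol after a dot until no new states appear). It has 13 states:
  I0: { [D → . ) X], [D → . / )], [D → . /], [D → . E E ;], [D' → . D], [E → . ) E], [E → . ;] }  — shift
  I1: { [D → ) . X], [E → ) . E], [E → . ) E], [E → . ;], [X → . ;] }  — shift
  I2: { [D → / . )], [D → / .] }  — shift, reduce
  I3: { [E → ; .] }  — reduce
  I4: { [D' → D .] }  — accept
  I5: { [D → E . E ;], [E → . ) E], [E → . ;] }  — shift
  I6: { [E → ) . E], [E → . ) E], [E → . ;] }  — shift
  I7: { [D → E E . ;] }  — shift
  I8: { [D → E E ; .] }  — reduce
  I9: { [E → ) E .] }  — reduce
  I10: { [D → / ) .] }  — reduce
  I11: { [E → ; .], [X → ; .] }  — 2 reduces
  I12: { [D → ) X .] }  — reduce

I2 contains reduce item [D → / .] and shift item [D → / . )] — shift-reduce conflict.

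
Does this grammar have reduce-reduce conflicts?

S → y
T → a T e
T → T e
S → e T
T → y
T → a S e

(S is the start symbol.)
Yes — I9: [S → y .] vs [T → y .]; I10: [T → T e .] vs [T → a T e .]

Augment with S' → S and build the canonical LR(0) collection (I0 = CLOSURE({[S' → . S]}), then GOTO on every symbol after a dot until no new states appear). It has 13 states:
  I0: { [S → . e T], [S → . y], [S' → . S] }  — shift
  I1: { [S' → S .] }  — accept
  I2: { [S → e . T], [T → . T e], [T → . a S e], [T → . a T e], [T → . y] }  — shift
  I3: { [S → y .] }  — reduce
  I4: { [S → e T .], [T → T . e] }  — shift, reduce
  I5: { [S → . e T], [S → . y], [T → . T e], [T → . a S e], [T → . a T e], [T → . y], [T → a . S e], [T → a . T e] }  — shift
  I6: { [T → y .] }  — reduce
  I7: { [T → a S . e] }  — shift
  I8: { [T → T . e], [T → a T . e] }  — shift
  I9: { [S → y .], [T → y .] }  — 2 reduces
  I10: { [T → T e .], [T → a T e .] }  — 2 reduces
  I11: { [T → a S e .] }  — reduce
  I12: { [T → T e .] }  — reduce

I9 contains complete items [S → y .], [T → y .] — reduce-reduce conflict.
I10 contains complete items [T → T e .], [T → a T e .] — reduce-reduce conflict.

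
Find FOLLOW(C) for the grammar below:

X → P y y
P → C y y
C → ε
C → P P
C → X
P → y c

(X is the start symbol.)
{ 'y' }

To compute FOLLOW(C), find every occurrence of C on a right-hand side N → α C β: add FIRST(β) \ {ε}, and if β is empty or nullable also add FOLLOW(N). Iterate to a fixed point.

In P → C y y: C is followed by y y, add FIRST(y y) \ {ε} = { 'y' }

Taking the union: FOLLOW(C) = { 'y' }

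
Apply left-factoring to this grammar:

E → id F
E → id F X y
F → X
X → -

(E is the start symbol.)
E → id F E'
E' → ε
E' → X y
F → X
X → -

Left-factoring transforms A → αβ₁ | αβ₂ into A → αA' and A' → β₁ | β₂
(α is the longest common prefix among the alternatives). Repeat until
no nonterminal has two alternatives with a common prefix.

Round 1: E has alternatives sharing prefix 'id F'. Introduce E': E → id F E'
  Add: E' → ε
  Add: E' → X y

No remaining common prefixes — done.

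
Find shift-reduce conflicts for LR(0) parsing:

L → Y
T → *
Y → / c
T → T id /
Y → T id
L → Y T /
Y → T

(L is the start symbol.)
A shift-reduce conflict occurs when an LR(0) state has both:
  - a complete (reduce) item [A → α .] (dot at the end), and
  - a shift item [B → β . c γ] (dot before a terminal).

Augment with L' → L and build the canonical LR(0) collection (I0 = CLOSURE({[L' → . L]}), then GOTO on every symbol after a dot until no new states appear). It has 12 states:
  I0: { [L → . Y T /], [L → . Y], [L' → . L], [T → . *], [T → . T id /], [Y → . / c], [Y → . T id], [Y → . T] }  — shift
  I1: { [T → * .] }  — reduce
  I2: { [Y → / . c] }  — shift
  I3: { [L' → L .] }  — accept
  I4: { [T → T . id /], [Y → T . id], [Y → T .] }  — shift, reduce
  I5: { [L → Y . T /], [L → Y .], [T → . *], [T → . T id /] }  — shift, reduce
  I6: { [L → Y T . /], [T → T . id /] }  — shift
  I7: { [L → Y T / .] }  — reduce
  I8: { [T → T id . /] }  — shift
  I9: { [T → T id / .] }  — reduce
  I10: { [T → T id . /], [Y → T id .] }  — shift, reduce
  I11: { [Y → / c .] }  — reduce

I4 contains reduce item [Y → T .] and shift items [T → T . id /], [Y → T . id] — shift-reduce conflict.
I5 contains reduce item [L → Y .] and shift item [T → . *] — shift-reduce conflict.
I10 contains reduce item [Y → T id .] and shift item [T → T id . /] — shift-reduce conflict.

Answer: Yes — I4: [Y → T .] vs [T → T . id /]; I5: [L → Y .] vs [T → . *]; I10: [Y → T id .] vs [T → T id . /]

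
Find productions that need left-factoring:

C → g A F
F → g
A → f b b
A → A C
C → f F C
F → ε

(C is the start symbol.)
No, left-factoring is not needed

Left-factoring is needed when two productions for the same non-terminal
share a common prefix on the right-hand side.

Productions for C:
  C → g A F
  C → f F C
Productions for F:
  F → g
  F → ε
Productions for A:
  A → f b b
  A → A C

No common prefixes found.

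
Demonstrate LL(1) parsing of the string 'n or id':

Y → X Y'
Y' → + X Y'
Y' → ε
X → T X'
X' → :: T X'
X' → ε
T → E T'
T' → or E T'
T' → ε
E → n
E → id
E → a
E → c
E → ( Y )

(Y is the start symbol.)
Stack is shown with the top on the left.

Stack            Input      Action
----------------------------------
Y $              n or id $  output Y → X Y'
X Y' $           n or id $  output X → T X'
T X' Y' $        n or id $  output T → E T'
E T' X' Y' $     n or id $  output E → n
n T' X' Y' $     n or id $  match 'n'
T' X' Y' $       or id $    output T' → or E T'
or E T' X' Y' $  or id $    match 'or'
E T' X' Y' $     id $       output E → id
id T' X' Y' $    id $       match 'id'
T' X' Y' $       $          output T' → ε
X' Y' $          $          output X' → ε
Y' $             $          output Y' → ε
$                $          accept

The string is accepted.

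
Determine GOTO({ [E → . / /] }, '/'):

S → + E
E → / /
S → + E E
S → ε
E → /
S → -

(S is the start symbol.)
GOTO(I, '/') = CLOSURE({ [A → αX.β] : [A → α.Xβ] ∈ I, X = '/' })

Items with dot before '/', with the dot advanced:
  [E → . / /] → [E → / . /]
Closure adds nothing (no advanced item has the dot before a non-terminal).

GOTO = { [E → / . /] }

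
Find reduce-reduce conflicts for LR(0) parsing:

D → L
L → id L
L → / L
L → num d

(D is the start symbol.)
Augment with D' → D and build the canonical LR(0) collection (I0 = CLOSURE({[D' → . D]}), then GOTO on every symbol after a dot until no new states appear). It has 9 states:
  I0: { [D → . L], [D' → . D], [L → . / L], [L → . id L], [L → . num d] }  — shift
  I1: { [L → . / L], [L → . id L], [L → . num d], [L → / . L] }  — shift
  I2: { [D' → D .] }  — accept
  I3: { [D → L .] }  — reduce
  I4: { [L → . / L], [L → . id L], [L → . num d], [L → id . L] }  — shift
  I5: { [L → num . d] }  — shift
  I6: { [L → num d .] }  — reduce
  I7: { [L → id L .] }  — reduce
  I8: { [L → / L .] }  — reduce

No state contains more than one complete item.

Answer: No reduce-reduce conflicts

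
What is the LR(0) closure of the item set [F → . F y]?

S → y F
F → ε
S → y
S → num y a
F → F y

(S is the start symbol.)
{ [F → . F y], [F → .] }

To compute CLOSURE, for each item [A → α.Bβ] where B is a non-terminal, add [B → .γ] for all productions B → γ; repeat for the newly added items until nothing changes.

Start with: [F → . F y]
  [F → . F y] has the dot before F: add [F → .]
No further items can be added.

CLOSURE = { [F → . F y], [F → .] }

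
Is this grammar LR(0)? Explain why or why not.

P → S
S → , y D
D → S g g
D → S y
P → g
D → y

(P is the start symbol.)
A grammar is LR(0) if no state in the canonical LR(0) collection has:
  - both a shift item (dot before a terminal) and a complete item (shift-reduce conflict), or
  - two or more complete items (reduce-reduce conflict; the accept item [P' → P .] counts as a complete item here).

Augment with P' → P and build the canonical LR(0) collection (I0 = CLOSURE({[P' → . P]}), then GOTO on every symbol after a dot until no new states appear). It has 12 states:
  I0: { [P → . S], [P → . g], [P' → . P], [S → . , y D] }  — shift
  I1: { [S → , . y D] }  — shift
  I2: { [P' → P .] }  — accept
  I3: { [P → S .] }  — reduce
  I4: { [P → g .] }  — reduce
  I5: { [D → . S g g], [D → . S y], [D → . y], [S → , y . D], [S → . , y D] }  — shift
  I6: { [S → , y D .] }  — reduce
  I7: { [D → S . g g], [D → S . y] }  — shift
  I8: { [D → y .] }  — reduce
  I9: { [D → S g . g] }  — shift
  I10: { [D → S y .] }  — reduce
  I11: { [D → S g g .] }  — reduce

Every state is either a pure shift/goto state or contains exactly one complete item and nothing to shift — no conflicts. The grammar is LR(0).

Answer: Yes, the grammar is LR(0)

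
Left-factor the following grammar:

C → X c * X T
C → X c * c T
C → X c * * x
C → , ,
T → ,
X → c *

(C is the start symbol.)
Left-factoring transforms A → αβ₁ | αβ₂ into A → αA' and A' → β₁ | β₂
(α is the longest common prefix among the alternatives). Repeat until
no nonterminal has two alternatives with a common prefix.

Round 1: C has alternatives sharing prefix 'X c *'. Introduce C': C → X c * C'
  Add: C' → X T
  Add: C' → c T
  Add: C' → * x

No remaining common prefixes — done.

Resulting grammar:
C → X c * C'
C' → X T
C' → c T
C' → * x
C → , ,
T → ,
X → c *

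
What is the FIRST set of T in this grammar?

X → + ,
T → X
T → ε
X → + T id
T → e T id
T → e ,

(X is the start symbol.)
FIRST sets of the other non-terminals involved (by the same procedure, iterated to a fixed point):
  FIRST(X) = { '+' }

From T → X:
  - X is a non-terminal: add FIRST(X) \ {ε} = { '+' }
    X is not nullable, so stop
From T → ε:
  - ε-production, so ε ∈ FIRST(T)
From T → e T id:
  - e is a terminal: add 'e' and stop
From T → e ,:
  - e is a terminal: add 'e' and stop

Collecting: FIRST(T) = { '+', 'e', ε }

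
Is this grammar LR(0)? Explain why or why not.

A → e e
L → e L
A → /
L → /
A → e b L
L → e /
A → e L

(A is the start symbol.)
A grammar is LR(0) if no state in the canonical LR(0) collection has:
  - both a shift item (dot before a terminal) and a complete item (shift-reduce conflict), or
  - two or more complete items (reduce-reduce conflict; the accept item [A' → A .] counts as a complete item here).

Augment with A' → A and build the canonical LR(0) collection (I0 = CLOSURE({[A' → . A]}), then GOTO on every symbol after a dot until no new states appear). It has 12 states:
  I0: { [A → . /], [A → . e L], [A → . e b L], [A → . e e], [A' → . A] }  — shift
  I1: { [A → / .] }  — reduce
  I2: { [A' → A .] }  — accept
  I3: { [A → e . L], [A → e . b L], [A → e . e], [L → . /], [L → . e /], [L → . e L] }  — shift
  I4: { [L → / .] }  — reduce
  I5: { [A → e L .] }  — reduce
  I6: { [A → e b . L], [L → . /], [L → . e /], [L → . e L] }  — shift
  I7: { [A → e e .], [L → . /], [L → . e /], [L → . e L], [L → e . /], [L → e . L] }  — shift, reduce
  I8: { [L → / .], [L → e / .] }  — 2 reduces
  I9: { [L → e L .] }  — reduce
  I10: { [L → . /], [L → . e /], [L → . e L], [L → e . /], [L → e . L] }  — shift
  I11: { [A → e b L .] }  — reduce

Conflict in state I7:
  Shift-reduce conflict between [A → e e .] and [L → . /]
So the grammar is NOT LR(0).

Answer: No. Shift-reduce conflict between [A → e e .] and [L → . /]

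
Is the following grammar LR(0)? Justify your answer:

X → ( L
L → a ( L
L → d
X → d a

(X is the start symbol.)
Augment with X' → X and build the canonical LR(0) collection (I0 = CLOSURE({[X' → . X]}), then GOTO on every symbol after a dot until no new states appear). It has 10 states:
  I0: { [X → . ( L], [X → . d a], [X' → . X] }  — shift
  I1: { [L → . a ( L], [L → . d], [X → ( . L] }  — shift
  I2: { [X' → X .] }  — accept
  I3: { [X → d . a] }  — shift
  I4: { [X → d a .] }  — reduce
  I5: { [X → ( L .] }  — reduce
  I6: { [L → a . ( L] }  — shift
  I7: { [L → d .] }  — reduce
  I8: { [L → . a ( L], [L → . d], [L → a ( . L] }  — shift
  I9: { [L → a ( L .] }  — reduce

Every state is either a pure shift/goto state or contains exactly one complete item and nothing to shift — no conflicts. The grammar is LR(0).

Answer: Yes, the grammar is LR(0)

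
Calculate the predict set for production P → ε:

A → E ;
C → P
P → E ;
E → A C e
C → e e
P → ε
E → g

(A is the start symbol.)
{ 'e' }

PREDICT(P → ε) = (FIRST(RHS) \ {ε}) ∪ (FOLLOW(P) if ε ∈ FIRST(RHS), i.e. RHS ⇒* ε)
The right-hand side is ε (FIRST(ε) = { ε }), so the predict set is FOLLOW(P) = { 'e' }
PREDICT(P → ε) = { 'e' }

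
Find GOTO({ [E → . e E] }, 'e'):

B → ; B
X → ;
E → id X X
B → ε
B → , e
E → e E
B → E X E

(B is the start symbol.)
GOTO(I, 'e') = CLOSURE({ [A → αX.β] : [A → α.Xβ] ∈ I, X = 'e' })

Items with dot before 'e', with the dot advanced:
  [E → . e E] → [E → e . E]
Closure of the advanced items:
  [E → e . E] has the dot before E: add [E → . id X X], [E → . e E]

GOTO = { [E → . e E], [E → . id X X], [E → e . E] }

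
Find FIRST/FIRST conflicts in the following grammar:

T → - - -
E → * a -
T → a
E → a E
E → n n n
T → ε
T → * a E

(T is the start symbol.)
A FIRST/FIRST conflict occurs when two productions N → α and N → β for the same non-terminal have FIRST(α) ∩ FIRST(β) ≠ ∅ (with ε ∈ FIRST of a nullable right-hand side, so two nullable alternatives also conflict).

Productions for T:
  T → - - -: FIRST = { '-' }
  T → a: FIRST = { 'a' }
  T → ε: FIRST = { ε }
  T → * a E: FIRST = { '*' }
Productions for E:
  E → * a -: FIRST = { '*' }
  E → a E: FIRST = { 'a' }
  E → n n n: FIRST = { 'n' }

All alternatives of each non-terminal have pairwise disjoint FIRST sets.

Answer: No FIRST/FIRST conflicts.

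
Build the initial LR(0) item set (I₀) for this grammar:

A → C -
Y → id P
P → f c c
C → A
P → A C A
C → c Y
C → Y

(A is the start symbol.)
First, augment the grammar with A' → A
I₀ = CLOSURE({ [A' → . A] }):
  [A' → . A] has the dot before A: add [A → . C -]
  [A → . C -] has the dot before C: add [C → . A], [C → . c Y], [C → . Y]
  [C → . Y] has the dot before Y: add [Y → . id P]
No further items can be added.

I₀ = { [A → . C -], [A' → . A], [C → . A], [C → . Y], [C → . c Y], [Y → . id P] }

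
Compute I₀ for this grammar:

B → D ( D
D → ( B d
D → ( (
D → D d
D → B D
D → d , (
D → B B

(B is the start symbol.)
First, augment the grammar with B' → B
I₀ = CLOSURE({ [B' → . B] }):
  [B' → . B] has the dot before B: add [B → . D ( D]
  [B → . D ( D] has the dot before D: add [D → . ( B d], [D → . ( (], [D → . D d], [D → . B D], [D → . d , (], [D → . B B]
No further items can be added.

I₀ = { [B → . D ( D], [B' → . B], [D → . ( (], [D → . ( B d], [D → . B B], [D → . B D], [D → . D d], [D → . d , (] }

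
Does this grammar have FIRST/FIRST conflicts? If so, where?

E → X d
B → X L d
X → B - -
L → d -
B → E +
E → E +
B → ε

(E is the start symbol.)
Yes. E → X d / E → E '+' on { '-' }; B → X L d / B → E '+' on { '-' }

A FIRST/FIRST conflict occurs when two productions N → α and N → β for the same non-terminal have FIRST(α) ∩ FIRST(β) ≠ ∅ (with ε ∈ FIRST of a nullable right-hand side, so two nullable alternatives also conflict).

FIRST sets of the non-terminals at (or reachable through a nullable prefix from) the front of some alternative:
  FIRST(X) = { '-' }
  FIRST(E) = { '-' }

Productions for E:
  E → X d: FIRST = { '-' }
  E → E +: FIRST = { '-' }
Productions for B:
  B → X L d: FIRST = { '-' }
  B → E +: FIRST = { '-' }
  B → ε: FIRST = { ε }
X, L have only one production, so no FIRST/FIRST conflict is possible there.

Conflict for E: E → X d and E → E +
  Overlap: { '-' }
Conflict for B: B → X L d and B → E +
  Overlap: { '-' }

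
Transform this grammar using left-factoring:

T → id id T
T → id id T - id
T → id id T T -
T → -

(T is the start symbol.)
Left-factoring transforms A → αβ₁ | αβ₂ into A → αA' and A' → β₁ | β₂
(α is the longest common prefix among the alternatives). Repeat until
no nonterminal has two alternatives with a common prefix.

Round 1: T has alternatives sharing prefix 'id id T'. Introduce T': T → id id T T'
  Add: T' → ε
  Add: T' → - id
  Add: T' → T -

No remaining common prefixes — done.

Resulting grammar:
T → id id T T'
T' → ε
T' → - id
T' → T -
T → -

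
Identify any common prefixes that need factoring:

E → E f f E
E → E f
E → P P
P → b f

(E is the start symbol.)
Yes, E has productions with common prefix 'E f'

Left-factoring is needed when two productions for the same non-terminal
share a common prefix on the right-hand side.

Productions for E:
  E → E f f E
  E → E f
  E → P P

Found common prefix 'E f' in productions for E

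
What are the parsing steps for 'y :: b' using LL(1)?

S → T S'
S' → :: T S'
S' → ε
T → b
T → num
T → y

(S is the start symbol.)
LL(1) parsing maintains a stack (initially the start symbol over $) and the input. At each step: if the stack top is a terminal, match it against the current input token; if it is a non-terminal N, replace it with the RHS of M[N, lookahead] (the unique production whose predict set contains the lookahead).

Stack is shown with the top on the left.

Stack      Input     Action
---------------------------
S $        y :: b $  output S → T S'
T S' $     y :: b $  output T → y
y S' $     y :: b $  match 'y'
S' $       :: b $    output S' → :: T S'
:: T S' $  :: b $    match '::'
T S' $     b $       output T → b
b S' $     b $       match 'b'
S' $       $         output S' → ε
$          $         accept

The string is accepted.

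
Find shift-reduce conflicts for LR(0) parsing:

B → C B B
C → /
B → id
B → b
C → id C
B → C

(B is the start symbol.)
Yes — I3: [B → C .] vs [B → . b]; I5: [B → id .] vs [C → . /]

Augment with B' → B and build the canonical LR(0) collection (I0 = CLOSURE({[B' → . B]}), then GOTO on every symbol after a dot until no new states appear). It has 10 states:
  I0: { [B → . C B B], [B → . C], [B → . b], [B → . id], [B' → . B], [C → . /], [C → . id C] }  — shift
  I1: { [C → / .] }  — reduce
  I2: { [B' → B .] }  — accept
  I3: { [B → . C B B], [B → . C], [B → . b], [B → . id], [B → C . B B], [B → C .], [C → . /], [C → . id C] }  — shift, reduce
  I4: { [B → b .] }  — reduce
  I5: { [B → id .], [C → . /], [C → . id C], [C → id . C] }  — shift, reduce
  I6: { [C → id C .] }  — reduce
  I7: { [C → . /], [C → . id C], [C → id . C] }  — shift
  I8: { [B → . C B B], [B → . C], [B → . b], [B → . id], [B → C B . B], [C → . /], [C → . id C] }  — shift
  I9: { [B → C B B .] }  — reduce

I3 contains reduce item [B → C .] and shift items [B → . b], [B → . id], [C → . /], [C → . id C] — shift-reduce conflict.
I5 contains reduce item [B → id .] and shift items [C → . /], [C → . id C] — shift-reduce conflict.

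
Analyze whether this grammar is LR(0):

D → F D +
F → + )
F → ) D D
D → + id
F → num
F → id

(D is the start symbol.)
Augment with D' → D and build the canonical LR(0) collection (I0 = CLOSURE({[D' → . D]}), then GOTO on every symbol after a dot until no new states appear). It has 13 states:
  I0: { [D → . + id], [D → . F D +], [D' → . D], [F → . ) D D], [F → . + )], [F → . id], [F → . num] }  — shift
  I1: { [D → . + id], [D → . F D +], [F → ) . D D], [F → . ) D D], [F → . + )], [F → . id], [F → . num] }  — shift
  I2: { [D → + . id], [F → + . )] }  — shift
  I3: { [D' → D .] }  — accept
  I4: { [D → . + id], [D → . F D +], [D → F . D +], [F → . ) D D], [F → . + )], [F → . id], [F → . num] }  — shift
  I5: { [F → id .] }  — reduce
  I6: { [F → num .] }  — reduce
  I7: { [D → F D . +] }  — shift
  I8: { [D → F D + .] }  — reduce
  I9: { [F → + ) .] }  — reduce
  I10: { [D → + id .] }  — reduce
  I11: { [D → . + id], [D → . F D +], [F → ) D . D], [F → . ) D D], [F → . + )], [F → . id], [F → . num] }  — shift
  I12: { [F → ) D D .] }  — reduce

Every state is either a pure shift/goto state or contains exactly one complete item and nothing to shift — no conflicts. The grammar is LR(0).

Answer: Yes, the grammar is LR(0)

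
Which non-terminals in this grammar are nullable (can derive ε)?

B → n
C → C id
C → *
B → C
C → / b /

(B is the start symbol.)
None

There are no ε-productions, so no non-terminal can derive ε.
No non-terminals are nullable.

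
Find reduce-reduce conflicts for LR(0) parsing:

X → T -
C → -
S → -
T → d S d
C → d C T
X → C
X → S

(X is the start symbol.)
Yes — I1: [C → - .] vs [S → - .]

A reduce-reduce conflict occurs when an LR(0) state has two complete items [A → α .] and [B → β .] — both call for a reduction, and with no lookahead the parser cannot choose between them.

Augment with X' → X and build the canonical LR(0) collection (I0 = CLOSURE({[X' → . X]}), then GOTO on every symbol after a dot until no new states appear). It has 16 states:
  I0: { [C → . -], [C → . d C T], [S → . -], [T → . d S d], [X → . C], [X → . S], [X → . T -], [X' → . X] }  — shift
  I1: { [C → - .], [S → - .] }  — 2 reduces
  I2: { [X → C .] }  — reduce
  I3: { [X → S .] }  — reduce
  I4: { [X → T . -] }  — shift
  I5: { [X' → X .] }  — accept
  I6: { [C → . -], [C → . d C T], [C → d . C T], [S → . -], [T → d . S d] }  — shift
  I7: { [C → d C . T], [T → . d S d] }  — shift
  I8: { [T → d S . d] }  — shift
  I9: { [C → . -], [C → . d C T], [C → d . C T] }  — shift
  I10: { [C → - .] }  — reduce
  I11: { [T → d S d .] }  — reduce
  I12: { [C → d C T .] }  — reduce
  I13: { [S → . -], [T → d . S d] }  — shift
  I14: { [S → - .] }  — reduce
  I15: { [X → T - .] }  — reduce

I1 contains complete items [C → - .], [S → - .] — reduce-reduce conflict.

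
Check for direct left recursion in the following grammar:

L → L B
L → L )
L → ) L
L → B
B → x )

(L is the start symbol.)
Yes, L is left-recursive

L → L B: LEFT RECURSIVE (starts with L)
L → L ): LEFT RECURSIVE (starts with L)
L → ) L: starts with ')'
L → B: starts with B
B → x ): starts with x

The grammar has direct left recursion on: L.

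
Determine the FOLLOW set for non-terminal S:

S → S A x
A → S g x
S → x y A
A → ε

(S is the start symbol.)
To compute FOLLOW(S), find every occurrence of S on a right-hand side N → α S β: add FIRST(β) \ {ε}, and if β is empty or nullable also add FOLLOW(N). Iterate to a fixed point.

S is the start symbol, so $ ∈ FOLLOW(S).
In S → S A x: S is followed by A x, add FIRST(A x) \ {ε} = { 'x' }
In A → S g x: S is followed by g x, add FIRST(g x) \ {ε} = { 'g' }

Taking the union: FOLLOW(S) = { $, 'g', 'x' }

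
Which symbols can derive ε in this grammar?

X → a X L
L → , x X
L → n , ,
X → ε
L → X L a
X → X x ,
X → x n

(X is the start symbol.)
{ 'X' }

A non-terminal is nullable if it can derive ε (the empty string): either it has an ε-production, or it has a production whose right-hand side consists entirely of nullable non-terminals.

ε-productions: X → ε
So X is immediately nullable.
No further non-terminal can be added: every production for the remaining non-terminals contains a terminal or a non-nullable non-terminal.
Nullable = { 'X' }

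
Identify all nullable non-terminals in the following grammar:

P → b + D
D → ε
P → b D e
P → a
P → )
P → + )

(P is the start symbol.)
{ 'D' }

A non-terminal is nullable if it can derive ε (the empty string): either it has an ε-production, or it has a production whose right-hand side consists entirely of nullable non-terminals.

ε-productions: D → ε
So D is immediately nullable.
No further non-terminal can be added: every production for the remaining non-terminals contains a terminal or a non-nullable non-terminal.
Nullable = { 'D' }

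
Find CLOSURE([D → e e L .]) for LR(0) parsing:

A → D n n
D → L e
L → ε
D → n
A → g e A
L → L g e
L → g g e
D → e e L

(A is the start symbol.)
{ [D → e e L .] }

Start with: [D → e e L .]
The dot is at the end, so nothing is added.

CLOSURE = { [D → e e L .] }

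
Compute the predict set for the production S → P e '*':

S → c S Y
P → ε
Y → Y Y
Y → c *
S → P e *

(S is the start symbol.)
PREDICT(S → P e '*') = (FIRST(RHS) \ {ε}) ∪ (FOLLOW(S) if ε ∈ FIRST(RHS), i.e. RHS ⇒* ε)
FIRST(P) = { ε }
FIRST(P e '*') = { 'e' }
ε ∉ FIRST(P e '*'), so FOLLOW(S) is not added.
PREDICT(S → P e '*') = { 'e' }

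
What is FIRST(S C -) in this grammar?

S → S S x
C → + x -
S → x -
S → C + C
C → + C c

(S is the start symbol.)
{ '+', 'x' }

FIRST sets of the non-terminals involved (from the grammar, by fixed-point iteration):
  FIRST(S) = { '+', 'x' }

To compute FIRST(S C -), process the symbols left to right:
Symbol S is a non-terminal. Add FIRST(S) \ {ε} = { '+', 'x' }
S is not nullable (ε ∉ FIRST(S)), so stop here.
FIRST(S C -) = { '+', 'x' }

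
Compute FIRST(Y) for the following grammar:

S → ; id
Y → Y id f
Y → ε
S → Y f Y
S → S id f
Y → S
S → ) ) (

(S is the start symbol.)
FIRST sets of the other non-terminals involved (by the same procedure, iterated to a fixed point):
  FIRST(S) = { ')', ';', 'f', 'id' }

From Y → Y id f:
  - Y is the symbol being defined: contributes nothing new
    Y is nullable, so continue to the next symbol
  - id is a terminal: add 'id' and stop
From Y → ε:
  - ε-production, so ε ∈ FIRST(Y)
From Y → S:
  - S is a non-terminal: add FIRST(S) \ {ε} = { ')', ';', 'f', 'id' }
    S is not nullable, so stop

Collecting: FIRST(Y) = { ')', ';', 'f', 'id', ε }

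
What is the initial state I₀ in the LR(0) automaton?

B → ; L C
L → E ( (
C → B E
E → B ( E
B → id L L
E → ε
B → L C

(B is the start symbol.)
First, augment the grammar with B' → B
I₀ = CLOSURE({ [B' → . B] }):
  [B' → . B] has the dot before B: add [B → . ; L C], [B → . id L L], [B → . L C]
  [B → . L C] has the dot before L: add [L → . E ( (]
  [L → . E ( (] has the dot before E: add [E → . B ( E], [E → .]
No further items can be added.

I₀ = { [B → . ; L C], [B → . L C], [B → . id L L], [B' → . B], [E → . B ( E], [E → .], [L → . E ( (] }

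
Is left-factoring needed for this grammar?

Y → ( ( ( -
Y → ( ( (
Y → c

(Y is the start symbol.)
Yes, Y has productions with common prefix '( ( ('

Left-factoring is needed when two productions for the same non-terminal
share a common prefix on the right-hand side.

Productions for Y:
  Y → ( ( ( -
  Y → ( ( (
  Y → c

Found common prefix '( ( (' in productions for Y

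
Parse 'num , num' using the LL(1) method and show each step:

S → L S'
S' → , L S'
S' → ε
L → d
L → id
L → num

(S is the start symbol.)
Stack is shown with the top on the left.

Stack     Input        Action
-----------------------------
S $       num , num $  output S → L S'
L S' $    num , num $  output L → num
num S' $  num , num $  match 'num'
S' $      , num $      output S' → , L S'
, L S' $  , num $      match ','
L S' $    num $        output L → num
num S' $  num $        match 'num'
S' $      $            output S' → ε
$         $            accept

The string is accepted.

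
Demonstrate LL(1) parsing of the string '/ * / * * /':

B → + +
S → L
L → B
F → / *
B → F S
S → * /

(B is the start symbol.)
LL(1) parsing maintains a stack (initially the start symbol over $) and the input. At each step: if the stack top is a terminal, match it against the current input token; if it is a non-terminal N, replace it with the RHS of M[N, lookahead] (the unique production whose predict set contains the lookahead).

Stack is shown with the top on the left.

Stack    Input          Action
------------------------------
B $      / * / * * / $  output B → F S
F S $    / * / * * / $  output F → / *
/ * S $  / * / * * / $  match '/'
* S $    * / * * / $    match '*'
S $      / * * / $      output S → L
L $      / * * / $      output L → B
B $      / * * / $      output B → F S
F S $    / * * / $      output F → / *
/ * S $  / * * / $      match '/'
* S $    * * / $        match '*'
S $      * / $          output S → * /
* / $    * / $          match '*'
/ $      / $            match '/'
$        $              accept

The string is accepted.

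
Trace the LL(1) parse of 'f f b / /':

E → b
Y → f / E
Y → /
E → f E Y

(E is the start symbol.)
LL(1) parsing maintains a stack (initially the start symbol over $) and the input. At each step: if the stack top is a terminal, match it against the current input token; if it is a non-terminal N, replace it with the RHS of M[N, lookahead] (the unique production whose predict set contains the lookahead).

Stack is shown with the top on the left.

Stack      Input        Action
------------------------------
E $        f f b / / $  output E → f E Y
f E Y $    f f b / / $  match 'f'
E Y $      f b / / $    output E → f E Y
f E Y Y $  f b / / $    match 'f'
E Y Y $    b / / $      output E → b
b Y Y $    b / / $      match 'b'
Y Y $      / / $        output Y → /
/ Y $      / / $        match '/'
Y $        / $          output Y → /
/ $        / $          match '/'
$          $            accept

The string is accepted.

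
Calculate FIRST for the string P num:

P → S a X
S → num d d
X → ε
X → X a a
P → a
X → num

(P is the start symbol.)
FIRST sets of the non-terminals involved (from the grammar, by fixed-point iteration):
  FIRST(P) = { 'a', 'num' }

To compute FIRST(P num), process the symbols left to right:
Symbol P is a non-terminal. Add FIRST(P) \ {ε} = { 'a', 'num' }
P is not nullable (ε ∉ FIRST(P)), so stop here.
FIRST(P num) = { 'a', 'num' }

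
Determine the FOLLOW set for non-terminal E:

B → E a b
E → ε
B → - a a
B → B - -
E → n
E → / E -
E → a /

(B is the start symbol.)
In B → E a b: E is followed by a b, add FIRST(a b) \ {ε} = { 'a' }
In E → / E -: E is followed by '-', add FIRST('-') \ {ε} = { '-' }

Taking the union: FOLLOW(E) = { '-', 'a' }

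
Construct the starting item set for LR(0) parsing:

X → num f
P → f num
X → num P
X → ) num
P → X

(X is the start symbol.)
First, augment the grammar with X' → X
I₀ = CLOSURE({ [X' → . X] }):
  [X' → . X] has the dot before X: add [X → . num f], [X → . num P], [X → . ) num]
No further items can be added.

I₀ = { [X → . ) num], [X → . num P], [X → . num f], [X' → . X] }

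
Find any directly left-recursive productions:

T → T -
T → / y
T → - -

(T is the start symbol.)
Direct left recursion occurs when N → N α for some non-terminal N (the right-hand side begins with the left-hand side itself).

T → T -: LEFT RECURSIVE (starts with T)
T → / y: starts with '/'
T → - -: starts with '-'

The grammar has direct left recursion on: T.

Answer: Yes, T is left-recursive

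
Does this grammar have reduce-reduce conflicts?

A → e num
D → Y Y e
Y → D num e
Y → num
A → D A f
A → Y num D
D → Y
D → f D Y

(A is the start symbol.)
Yes — I14: [D → Y .] vs [D → f D Y .]

A reduce-reduce conflict occurs when an LR(0) state has two complete items [A → α .] and [B → β .] — both call for a reduction, and with no lookahead the parser cannot choose between them.

Augment with A' → A and build the canonical LR(0) collection (I0 = CLOSURE({[A' → . A]}), then GOTO on every symbol after a dot until no new states appear). It has 21 states:
  I0: { [A → . D A f], [A → . Y num D], [A → . e num], [A' → . A], [D → . Y Y e], [D → . Y], [D → . f D Y], [Y → . D num e], [Y → . num] }  — shift
  I1: { [A' → A .] }  — accept
  I2: { [A → . D A f], [A → . Y num D], [A → . e num], [A → D . A f], [D → . Y Y e], [D → . Y], [D → . f D Y], [Y → . D num e], [Y → . num], [Y → D . num e] }  — shift
  I3: { [A → Y . num D], [D → . Y Y e], [D → . Y], [D → . f D Y], [D → Y . Y e], [D → Y .], [Y → . D num e], [Y → . num] }  — shift, reduce
  I4: { [A → e . num] }  — shift
  I5: { [D → . Y Y e], [D → . Y], [D → . f D Y], [D → f . D Y], [Y → . D num e], [Y → . num] }  — shift
  I6: { [Y → num .] }  — reduce
  I7: { [D → . Y Y e], [D → . Y], [D → . f D Y], [D → f D . Y], [Y → . D num e], [Y → . num], [Y → D . num e] }  — shift
  I8: { [D → . Y Y e], [D → . Y], [D → . f D Y], [D → Y . Y e], [D → Y .], [Y → . D num e], [Y → . num] }  — shift, reduce
  I9: { [Y → D . num e] }  — shift
  I10: { [D → . Y Y e], [D → . Y], [D → . f D Y], [D → Y . Y e], [D → Y .], [D → Y Y . e], [Y → . D num e], [Y → . num] }  — shift, reduce
  I11: { [D → Y Y e .] }  — reduce
  I12: { [Y → D num . e] }  — shift
  I13: { [Y → D num e .] }  — reduce
  I14: { [D → . Y Y e], [D → . Y], [D → . f D Y], [D → Y . Y e], [D → Y .], [D → f D Y .], [Y → . D num e], [Y → . num] }  — shift, 2 reduces
  I15: { [Y → D num . e], [Y → num .] }  — shift, reduce
  I16: { [A → e num .] }  — reduce
  I17: { [A → Y num . D], [D → . Y Y e], [D → . Y], [D → . f D Y], [Y → . D num e], [Y → . num], [Y → num .] }  — shift, reduce
  I18: { [A → Y num D .], [Y → D . num e] }  — shift, reduce
  I19: { [A → D A . f] }  — shift
  I20: { [A → D A f .] }  — reduce

I14 contains complete items [D → Y .], [D → f D Y .] — reduce-reduce conflict.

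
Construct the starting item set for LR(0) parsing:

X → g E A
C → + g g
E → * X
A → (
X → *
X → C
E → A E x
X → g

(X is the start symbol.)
First, augment the grammar with X' → X
I₀ = CLOSURE({ [X' → . X] }):
  [X' → . X] has the dot before X: add [X → . g E A], [X → . *], [X → . C], [X → . g]
  [X → . C] has the dot before C: add [C → . + g g]
No further items can be added.

I₀ = { [C → . + g g], [X → . *], [X → . C], [X → . g E A], [X → . g], [X' → . X] }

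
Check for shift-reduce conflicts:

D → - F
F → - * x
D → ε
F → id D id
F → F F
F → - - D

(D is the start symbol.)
Yes — I0: [D → .] vs [D → . - F]; I4: [D → - F .] vs [F → . - * x]; I5: [D → .] vs [D → . - F]; I8: [F → F F .] vs [F → . - * x]; I10: [D → .] vs [D → . - F]

A shift-reduce conflict occurs when an LR(0) state has both:
  - a complete (reduce) item [A → α .] (dot at the end), and
  - a shift item [B → β . c γ] (dot before a terminal).

Augment with D' → D and build the canonical LR(0) collection (I0 = CLOSURE({[D' → . D]}), then GOTO on every symbol after a dot until no new states appear). It has 13 states:
  I0: { [D → . - F], [D → .], [D' → . D] }  — shift, reduce
  I1: { [D → - . F], [F → . - * x], [F → . - - D], [F → . F F], [F → . id D id] }  — shift
  I2: { [D' → D .] }  — accept
  I3: { [F → - . * x], [F → - . - D] }  — shift
  I4: { [D → - F .], [F → . - * x], [F → . - - D], [F → . F F], [F → . id D id], [F → F . F] }  — shift, reduce
  I5: { [D → . - F], [D → .], [F → id . D id] }  — shift, reduce
  I6: { [F → id D . id] }  — shift
  I7: { [F → id D id .] }  — reduce
  I8: { [F → . - * x], [F → . - - D], [F → . F F], [F → . id D id], [F → F . F], [F → F F .] }  — shift, reduce
  I9: { [F → - * . x] }  — shift
  I10: { [D → . - F], [D → .], [F → - - . D] }  — shift, reduce
  I11: { [F → - - D .] }  — reduce
  I12: { [F → - * x .] }  — reduce

I0 contains reduce item [D → .] and shift item [D → . - F] — shift-reduce conflict.
I4 contains reduce item [D → - F .] and shift items [F → . - * x], [F → . - - D], [F → . id D id] — shift-reduce conflict.
I5 contains reduce item [D → .] and shift item [D → . - F] — shift-reduce conflict.
I8 contains reduce item [F → F F .] and shift items [F → . - * x], [F → . - - D], [F → . id D id] — shift-reduce conflict.
I10 contains reduce item [D → .] and shift item [D → . - F] — shift-reduce conflict.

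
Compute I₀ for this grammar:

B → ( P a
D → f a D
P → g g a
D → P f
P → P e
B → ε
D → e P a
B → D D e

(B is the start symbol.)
{ [B → . ( P a], [B → . D D e], [B → .], [B' → . B], [D → . P f], [D → . e P a], [D → . f a D], [P → . P e], [P → . g g a] }

First, augment the grammar with B' → B
I₀ = CLOSURE({ [B' → . B] }):
  [B' → . B] has the dot before B: add [B → . ( P a], [B → .], [B → . D D e]
  [B → . D D e] has the dot before D: add [D → . f a D], [D → . P f], [D → . e P a]
  [D → . P f] has the dot before P: add [P → . g g a], [P → . P e]
No further items can be added.

I₀ = { [B → . ( P a], [B → . D D e], [B → .], [B' → . B], [D → . P f], [D → . e P a], [D → . f a D], [P → . P e], [P → . g g a] }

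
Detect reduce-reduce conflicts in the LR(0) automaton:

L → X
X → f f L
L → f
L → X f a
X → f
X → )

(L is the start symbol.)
A reduce-reduce conflict occurs when an LR(0) state has two complete items [A → α .] and [B → β .] — both call for a reduction, and with no lookahead the parser cannot choose between them.

Augment with L' → L and build the canonical LR(0) collection (I0 = CLOSURE({[L' → . L]}), then GOTO on every symbol after a dot until no new states appear). It has 9 states:
  I0: { [L → . X f a], [L → . X], [L → . f], [L' → . L], [X → . )], [X → . f f L], [X → . f] }  — shift
  I1: { [X → ) .] }  — reduce
  I2: { [L' → L .] }  — accept
  I3: { [L → X . f a], [L → X .] }  — shift, reduce
  I4: { [L → f .], [X → f . f L], [X → f .] }  — shift, 2 reduces
  I5: { [L → . X f a], [L → . X], [L → . f], [X → . )], [X → . f f L], [X → . f], [X → f f . L] }  — shift
  I6: { [X → f f L .] }  — reduce
  I7: { [L → X f . a] }  — shift
  I8: { [L → X f a .] }  — reduce

I4 contains complete items [L → f .], [X → f .] — reduce-reduce conflict.

Answer: Yes — I4: [L → f .] vs [X → f .]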